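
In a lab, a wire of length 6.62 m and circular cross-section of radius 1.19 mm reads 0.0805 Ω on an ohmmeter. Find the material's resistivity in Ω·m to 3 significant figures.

A = πr² = π(1.1900e-03 m)² = 4.449e-06 m²
ρ = RA/L = (0.0805)(4.449e-06)/(6.62) = 5.41×10^-8 Ω·m

5.41×10^-8 Ω·m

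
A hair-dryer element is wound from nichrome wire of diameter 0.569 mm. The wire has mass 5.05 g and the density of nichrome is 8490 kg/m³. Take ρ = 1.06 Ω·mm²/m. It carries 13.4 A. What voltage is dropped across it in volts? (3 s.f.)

ρ = 1.06 Ω·mm²/m = 1.06×10^-6 Ω·m
A = π(d/2)² = π(2.8450e-04 m)² = 2.5428e-07 m²
L = m/(density·A) = 0.00505/(8490×2.5428e-07) = 2.339 m
R = ρL/A = (1.06×10^-6)(2.339)/(2.5428e-07) = 9.751 Ω
V = IR = 13.4 × 9.751 = 131 V

131 V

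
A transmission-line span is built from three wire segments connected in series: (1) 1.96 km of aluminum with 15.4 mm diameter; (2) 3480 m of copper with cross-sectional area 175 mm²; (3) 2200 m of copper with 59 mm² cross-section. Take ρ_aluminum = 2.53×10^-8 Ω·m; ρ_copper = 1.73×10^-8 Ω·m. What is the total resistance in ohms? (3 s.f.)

1.26 Ω

Seg 1: A = π(d/2)² = π(7.7000e-03 m)² = 1.863e-04 m²
R_1 = (2.53×10^-8)(1960)/(1.863e-04) = 0.2662 Ω
Seg 2: A = 175 mm² = 1.750e-04 m²
R_2 = (1.73×10^-8)(3480)/(1.750e-04) = 0.344 Ω
Seg 3: A = 59 mm² = 5.900e-05 m²
R_3 = (1.73×10^-8)(2200)/(5.900e-05) = 0.6451 Ω
R_total = R_1 + R_2 + R_3 = 1.26 Ω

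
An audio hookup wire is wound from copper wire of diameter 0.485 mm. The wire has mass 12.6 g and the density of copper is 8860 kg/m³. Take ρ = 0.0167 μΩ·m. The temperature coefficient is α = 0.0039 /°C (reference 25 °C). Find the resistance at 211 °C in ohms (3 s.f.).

ρ = 0.0167 μΩ·m = 1.67×10^-8 Ω·m
A = π(d/2)² = π(2.4250e-04 m)² = 1.8475e-07 m²
L = m/(density·A) = 0.0126/(8860×1.8475e-07) = 7.698 m
R = ρL/A = (1.67×10^-8)(7.698)/(1.8475e-07) = 0.6958 Ω
R(211 °C) = 0.6958 × (1 + 0.0039×186) = 1.20 Ω

1.20 Ω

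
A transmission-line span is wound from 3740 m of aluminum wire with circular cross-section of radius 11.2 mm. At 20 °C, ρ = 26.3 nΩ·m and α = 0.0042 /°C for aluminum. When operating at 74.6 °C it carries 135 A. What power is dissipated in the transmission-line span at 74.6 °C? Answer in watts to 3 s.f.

ρ = 26.3 nΩ·m = 2.63×10^-8 Ω·m
A = πr² = π(1.1200e-02 m)² = 3.941e-04 m²
R₍20₎ = ρL/A = (2.63×10^-8)(3740)/(3.941e-04) = 0.2496 Ω
R₍74.6₎ = R₍20₎(1 + αΔT) = 0.2496 × (1 + 0.0042×54.6) = 0.3068 Ω
P = I²R = (135)² × 0.3068 = 5590 W

5590 W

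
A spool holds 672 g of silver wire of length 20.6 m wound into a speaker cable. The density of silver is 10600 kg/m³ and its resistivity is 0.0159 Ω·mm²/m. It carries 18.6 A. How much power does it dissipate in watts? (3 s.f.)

ρ = 0.0159 Ω·mm²/m = 1.59×10^-8 Ω·m
A = m/(density·L) = 0.672/(10600×20.6) = 3.0775e-06 m²
R = ρL/A = (1.59×10^-8)(20.6)/(3.0775e-06) = 0.1064 Ω
P = I²R = (18.6)² × 0.1064 = 36.8 W

36.8 W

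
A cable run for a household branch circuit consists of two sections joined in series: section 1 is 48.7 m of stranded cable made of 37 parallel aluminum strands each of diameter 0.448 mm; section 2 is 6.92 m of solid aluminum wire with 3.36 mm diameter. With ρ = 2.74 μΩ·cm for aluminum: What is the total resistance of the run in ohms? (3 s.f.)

ρ = 2.74 μΩ·cm = 2.74×10^-8 Ω·m
Section 1: A_strand = π(2.2400e-04)² = 1.576e-07 m²; R₁ = ρL/(N·A_s) = (2.74×10^-8)(48.7)/(37×1.576e-07) = 0.2288 Ω
Section 2: A = π(d/2)² = π(1.6800e-03 m)² = 8.867e-06 m²
R₂ = (2.74×10^-8)(6.92)/(8.867e-06) = 0.02138 Ω
R = R₁ + R₂ = 0.250 Ω

0.250 Ω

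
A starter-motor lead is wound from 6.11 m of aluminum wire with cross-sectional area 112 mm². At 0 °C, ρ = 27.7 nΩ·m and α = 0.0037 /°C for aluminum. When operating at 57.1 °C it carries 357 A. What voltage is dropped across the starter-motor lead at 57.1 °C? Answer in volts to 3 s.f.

0.653 V

ρ = 27.7 nΩ·m = 2.77×10^-8 Ω·m
A = 112 mm² = 1.120e-04 m²
R₍0₎ = ρL/A = (2.77×10^-8)(6.11)/(1.120e-04) = 0.001511 Ω
R₍57.1₎ = R₍0₎(1 + αΔT) = 0.001511 × (1 + 0.0037×57.1) = 0.00183 Ω
V = IR = 357 × 0.00183 = 0.653 V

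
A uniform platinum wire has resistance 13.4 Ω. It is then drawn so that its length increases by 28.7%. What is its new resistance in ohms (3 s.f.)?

22.2 Ω

k = 1 + 28.7/100 = 1.287; volume constant ⇒ A' = A/k, so R' = k²R.
R' = 1.656 × 13.4 = 22.2 Ω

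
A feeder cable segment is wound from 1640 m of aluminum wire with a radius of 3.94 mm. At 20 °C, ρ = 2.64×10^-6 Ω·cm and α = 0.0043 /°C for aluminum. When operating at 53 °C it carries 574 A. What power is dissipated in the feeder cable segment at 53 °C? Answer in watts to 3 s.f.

ρ = 2.64×10^-6 Ω·cm = 2.64×10^-8 Ω·m
A = πr² = π(3.9400e-03 m)² = 4.877e-05 m²
R₍20₎ = ρL/A = (2.64×10^-8)(1640)/(4.877e-05) = 0.8878 Ω
R₍53₎ = R₍20₎(1 + αΔT) = 0.8878 × (1 + 0.0043×33) = 1.014 Ω
P = I²R = (574)² × 1.014 = 3.34×10^5 W

3.34×10^5 W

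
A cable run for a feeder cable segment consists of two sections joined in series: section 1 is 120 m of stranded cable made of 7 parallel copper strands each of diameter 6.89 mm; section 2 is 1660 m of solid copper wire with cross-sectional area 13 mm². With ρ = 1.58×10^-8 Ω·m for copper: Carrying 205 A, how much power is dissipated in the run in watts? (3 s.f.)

85100 W

Section 1: A_strand = π(3.4450e-03)² = 3.728e-05 m²; R₁ = ρL/(N·A_s) = (1.58×10^-8)(120)/(7×3.728e-05) = 0.007265 Ω
Section 2: A = 13 mm² = 1.300e-05 m²
R₂ = (1.58×10^-8)(1660)/(1.300e-05) = 2.018 Ω
R = R₁ + R₂ = 2.025 Ω
P = I²R = (205)² × 2.025 = 85100 W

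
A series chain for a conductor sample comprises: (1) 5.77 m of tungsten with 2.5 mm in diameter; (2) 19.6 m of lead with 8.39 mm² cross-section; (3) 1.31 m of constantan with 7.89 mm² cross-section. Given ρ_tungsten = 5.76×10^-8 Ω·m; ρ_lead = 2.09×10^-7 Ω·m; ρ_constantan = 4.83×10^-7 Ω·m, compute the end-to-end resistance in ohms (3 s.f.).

Seg 1: A = π(d/2)² = π(1.2500e-03 m)² = 4.909e-06 m²
R_1 = (5.76×10^-8)(5.77)/(4.909e-06) = 0.06771 Ω
Seg 2: A = 8.39 mm² = 8.390e-06 m²
R_2 = (2.09×10^-7)(19.6)/(8.390e-06) = 0.4882 Ω
Seg 3: A = 7.89 mm² = 7.890e-06 m²
R_3 = (4.83×10^-7)(1.31)/(7.890e-06) = 0.08019 Ω
R_total = R_1 + R_2 + R_3 = 0.636 Ω

0.636 Ω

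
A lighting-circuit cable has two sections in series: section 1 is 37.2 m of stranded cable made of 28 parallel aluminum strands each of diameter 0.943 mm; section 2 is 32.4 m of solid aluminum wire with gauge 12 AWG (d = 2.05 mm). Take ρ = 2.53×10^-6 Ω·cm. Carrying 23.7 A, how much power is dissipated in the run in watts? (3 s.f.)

ρ = 2.53×10^-6 Ω·cm = 2.53×10^-8 Ω·m
Section 1: A_strand = π(4.7150e-04)² = 6.984e-07 m²; R₁ = ρL/(N·A_s) = (2.53×10^-8)(37.2)/(28×6.984e-07) = 0.04813 Ω
Section 2: A = π(2.05/2 mm)² = π(1.0250e-03 m)² = 3.301e-06 m²
R₂ = (2.53×10^-8)(32.4)/(3.301e-06) = 0.2484 Ω
R = R₁ + R₂ = 0.2965 Ω
P = I²R = (23.7)² × 0.2965 = 167 W

167 W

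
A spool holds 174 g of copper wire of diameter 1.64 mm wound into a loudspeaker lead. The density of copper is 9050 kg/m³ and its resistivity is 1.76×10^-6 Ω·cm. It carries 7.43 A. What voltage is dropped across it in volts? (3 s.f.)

0.563 V

ρ = 1.76×10^-6 Ω·cm = 1.76×10^-8 Ω·m
A = π(d/2)² = π(8.2000e-04 m)² = 2.1124e-06 m²
L = m/(density·A) = 0.174/(9050×2.1124e-06) = 9.102 m
R = ρL/A = (1.76×10^-8)(9.102)/(2.1124e-06) = 0.07583 Ω
V = IR = 7.43 × 0.07583 = 0.563 V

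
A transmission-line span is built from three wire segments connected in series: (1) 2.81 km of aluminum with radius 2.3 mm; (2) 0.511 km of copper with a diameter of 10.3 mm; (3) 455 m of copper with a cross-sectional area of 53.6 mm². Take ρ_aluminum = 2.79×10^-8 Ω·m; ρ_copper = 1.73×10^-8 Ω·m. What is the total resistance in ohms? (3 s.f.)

4.97 Ω

Seg 1: A = πr² = π(2.3000e-03 m)² = 1.662e-05 m²
R_1 = (2.79×10^-8)(2810)/(1.662e-05) = 4.717 Ω
Seg 2: A = π(d/2)² = π(5.1500e-03 m)² = 8.332e-05 m²
R_2 = (1.73×10^-8)(511)/(8.332e-05) = 0.1061 Ω
Seg 3: A = 53.6 mm² = 5.360e-05 m²
R_3 = (1.73×10^-8)(455)/(5.360e-05) = 0.1469 Ω
R_total = R_1 + R_2 + R_3 = 4.97 Ω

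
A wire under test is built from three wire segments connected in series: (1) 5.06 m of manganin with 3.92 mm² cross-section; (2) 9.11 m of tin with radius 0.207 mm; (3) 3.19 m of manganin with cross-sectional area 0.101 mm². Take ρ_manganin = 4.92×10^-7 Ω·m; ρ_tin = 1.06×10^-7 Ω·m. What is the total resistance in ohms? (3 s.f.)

Seg 1: A = 3.92 mm² = 3.920e-06 m²
R_1 = (4.92×10^-7)(5.06)/(3.920e-06) = 0.6351 Ω
Seg 2: A = πr² = π(2.0700e-04 m)² = 1.346e-07 m²
R_2 = (1.06×10^-7)(9.11)/(1.346e-07) = 7.174 Ω
Seg 3: A = 0.101 mm² = 1.010e-07 m²
R_3 = (4.92×10^-7)(3.19)/(1.010e-07) = 15.54 Ω
R_total = R_1 + R_2 + R_3 = 23.3 Ω

23.3 Ω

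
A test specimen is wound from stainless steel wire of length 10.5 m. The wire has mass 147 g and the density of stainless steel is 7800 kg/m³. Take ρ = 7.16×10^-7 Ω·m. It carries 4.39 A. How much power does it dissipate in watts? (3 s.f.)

A = m/(density·L) = 0.147/(7800×10.5) = 1.7949e-06 m²
R = ρL/A = (7.16×10^-7)(10.5)/(1.7949e-06) = 4.189 Ω
P = I²R = (4.39)² × 4.189 = 80.7 W

80.7 W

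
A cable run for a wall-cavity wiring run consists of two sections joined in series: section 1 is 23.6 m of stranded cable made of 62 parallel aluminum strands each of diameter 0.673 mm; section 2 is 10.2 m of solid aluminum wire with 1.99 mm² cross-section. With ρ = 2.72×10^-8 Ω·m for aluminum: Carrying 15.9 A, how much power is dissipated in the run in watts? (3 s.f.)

42.6 W

Section 1: A_strand = π(3.3650e-04)² = 3.557e-07 m²; R₁ = ρL/(N·A_s) = (2.72×10^-8)(23.6)/(62×3.557e-07) = 0.02911 Ω
Section 2: A = 1.99 mm² = 1.990e-06 m²
R₂ = (2.72×10^-8)(10.2)/(1.990e-06) = 0.1394 Ω
R = R₁ + R₂ = 0.1685 Ω
P = I²R = (15.9)² × 0.1685 = 42.6 W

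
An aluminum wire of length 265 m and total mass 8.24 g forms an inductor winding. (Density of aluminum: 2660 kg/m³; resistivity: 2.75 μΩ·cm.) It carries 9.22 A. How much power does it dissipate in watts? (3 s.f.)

ρ = 2.75 μΩ·cm = 2.75×10^-8 Ω·m
A = m/(density·L) = 0.00824/(2660×265) = 1.1690e-08 m²
R = ρL/A = (2.75×10^-8)(265)/(1.1690e-08) = 623.4 Ω
P = I²R = (9.22)² × 623.4 = 53000 W

53000 W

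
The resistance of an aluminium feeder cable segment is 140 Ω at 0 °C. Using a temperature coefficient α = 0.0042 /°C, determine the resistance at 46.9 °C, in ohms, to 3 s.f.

168 Ω

ΔT = 46.9 − 0 = 46.9 °C
R = R₀(1 + αΔT) = 140 × (1 + 0.0042×46.9) = 140 × 1.197 = 168 Ω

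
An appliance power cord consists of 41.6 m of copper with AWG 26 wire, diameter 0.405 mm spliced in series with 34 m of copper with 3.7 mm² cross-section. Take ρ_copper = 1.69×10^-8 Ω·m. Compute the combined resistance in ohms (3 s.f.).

5.61 Ω

Segment 1: A = π(0.405/2 mm)² = π(2.0250e-04 m)² = 1.288e-07 m²
R₁ = ρL/A = (1.69×10^-8)(41.6)/(1.288e-07) = 5.457 Ω
Segment 2: A = 3.7 mm² = 3.700e-06 m²
R₂ = (1.69×10^-8)(34)/(3.700e-06) = 0.1553 Ω
R = R₁ + R₂ = 5.61 Ω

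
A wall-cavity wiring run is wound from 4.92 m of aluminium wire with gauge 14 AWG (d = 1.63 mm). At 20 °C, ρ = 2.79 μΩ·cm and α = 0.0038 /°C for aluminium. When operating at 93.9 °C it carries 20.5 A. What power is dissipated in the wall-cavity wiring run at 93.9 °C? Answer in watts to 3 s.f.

35.4 W

ρ = 2.79 μΩ·cm = 2.79×10^-8 Ω·m
A = π(1.63/2 mm)² = π(8.1500e-04 m)² = 2.087e-06 m²
R₍20₎ = ρL/A = (2.79×10^-8)(4.92)/(2.087e-06) = 0.06578 Ω
R₍93.9₎ = R₍20₎(1 + αΔT) = 0.06578 × (1 + 0.0038×73.9) = 0.08425 Ω
P = I²R = (20.5)² × 0.08425 = 35.4 W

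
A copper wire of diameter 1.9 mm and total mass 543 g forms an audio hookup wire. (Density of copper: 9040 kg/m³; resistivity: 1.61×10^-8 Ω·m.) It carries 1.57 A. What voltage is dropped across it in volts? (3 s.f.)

0.189 V

A = π(d/2)² = π(9.5000e-04 m)² = 2.8353e-06 m²
L = m/(density·A) = 0.543/(9040×2.8353e-06) = 21.19 m
R = ρL/A = (1.61×10^-8)(21.19)/(2.8353e-06) = 0.1203 Ω
V = IR = 1.57 × 0.1203 = 0.189 V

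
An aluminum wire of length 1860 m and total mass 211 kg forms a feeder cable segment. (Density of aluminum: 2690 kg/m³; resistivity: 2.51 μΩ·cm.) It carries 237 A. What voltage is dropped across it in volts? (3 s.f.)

ρ = 2.51 μΩ·cm = 2.51×10^-8 Ω·m
A = m/(density·L) = 211/(2690×1860) = 4.2171e-05 m²
R = ρL/A = (2.51×10^-8)(1860)/(4.2171e-05) = 1.107 Ω
V = IR = 237 × 1.107 = 262 V

262 V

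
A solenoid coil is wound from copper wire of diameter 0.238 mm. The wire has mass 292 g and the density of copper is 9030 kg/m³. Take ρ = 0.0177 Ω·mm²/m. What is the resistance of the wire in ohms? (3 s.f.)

ρ = 0.0177 Ω·mm²/m = 1.77×10^-8 Ω·m
A = π(d/2)² = π(1.1900e-04 m)² = 4.4488e-08 m²
L = m/(density·A) = 0.292/(9030×4.4488e-08) = 726.9 m
R = ρL/A = (1.77×10^-8)(726.9)/(4.4488e-08) = 289 Ω

289 Ω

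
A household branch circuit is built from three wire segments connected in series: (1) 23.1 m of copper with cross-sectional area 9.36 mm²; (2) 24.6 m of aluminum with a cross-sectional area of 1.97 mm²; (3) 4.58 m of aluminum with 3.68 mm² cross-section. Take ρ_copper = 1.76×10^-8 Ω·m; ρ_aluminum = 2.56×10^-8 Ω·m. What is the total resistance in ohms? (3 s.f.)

0.395 Ω

Seg 1: A = 9.36 mm² = 9.360e-06 m²
R_1 = (1.76×10^-8)(23.1)/(9.360e-06) = 0.04344 Ω
Seg 2: A = 1.97 mm² = 1.970e-06 m²
R_2 = (2.56×10^-8)(24.6)/(1.970e-06) = 0.3197 Ω
Seg 3: A = 3.68 mm² = 3.680e-06 m²
R_3 = (2.56×10^-8)(4.58)/(3.680e-06) = 0.03186 Ω
R_total = R_1 + R_2 + R_3 = 0.395 Ω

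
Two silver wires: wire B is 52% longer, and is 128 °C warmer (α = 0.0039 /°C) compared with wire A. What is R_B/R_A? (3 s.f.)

R ∝ ρL/d² with ρ ∝ (1+αΔT), so R_B/R_A = (1 + 52/100) × (1 + 0.0039×128)
= 1.52 × 1.499 = 2.28

2.28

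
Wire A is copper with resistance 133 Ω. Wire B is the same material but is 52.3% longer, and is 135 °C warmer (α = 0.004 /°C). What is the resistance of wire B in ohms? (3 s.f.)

R ∝ ρL/d² with ρ ∝ (1+αΔT), so R_B/R_A = (1 + 52.3/100) × (1 + 0.004×135)
= 1.523 × 1.54 = 2.345
R_B = 2.345 × 133 = 312 Ω

312 Ω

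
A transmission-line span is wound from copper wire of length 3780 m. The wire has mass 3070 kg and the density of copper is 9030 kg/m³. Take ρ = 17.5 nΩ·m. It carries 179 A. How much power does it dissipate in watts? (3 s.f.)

ρ = 17.5 nΩ·m = 1.75×10^-8 Ω·m
A = m/(density·L) = 3070/(9030×3780) = 8.9941e-05 m²
R = ρL/A = (1.75×10^-8)(3780)/(8.9941e-05) = 0.7355 Ω
P = I²R = (179)² × 0.7355 = 23600 W

23600 W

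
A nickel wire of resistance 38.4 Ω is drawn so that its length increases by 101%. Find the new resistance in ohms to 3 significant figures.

155 Ω

k = 1 + 101/100 = 2.01; volume constant ⇒ A' = A/k, so R' = k²R.
R' = 4.04 × 38.4 = 155 Ω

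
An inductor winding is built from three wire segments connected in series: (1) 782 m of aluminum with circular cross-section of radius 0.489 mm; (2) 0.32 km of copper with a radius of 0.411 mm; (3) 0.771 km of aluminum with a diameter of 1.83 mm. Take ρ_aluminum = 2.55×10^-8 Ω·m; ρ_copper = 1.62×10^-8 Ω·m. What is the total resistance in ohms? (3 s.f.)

43.8 Ω

Seg 1: A = πr² = π(4.8900e-04 m)² = 7.512e-07 m²
R_1 = (2.55×10^-8)(782)/(7.512e-07) = 26.54 Ω
Seg 2: A = πr² = π(4.1100e-04 m)² = 5.307e-07 m²
R_2 = (1.62×10^-8)(320)/(5.307e-07) = 9.769 Ω
Seg 3: A = π(d/2)² = π(9.1500e-04 m)² = 2.630e-06 m²
R_3 = (2.55×10^-8)(771)/(2.630e-06) = 7.475 Ω
R_total = R_1 + R_2 + R_3 = 43.8 Ω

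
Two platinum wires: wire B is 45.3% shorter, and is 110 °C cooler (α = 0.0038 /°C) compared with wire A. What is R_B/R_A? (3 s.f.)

R ∝ ρL/d² with ρ ∝ (1+αΔT), so R_B/R_A = (1 − 45.3/100) × (1 − 0.0038×110)
= 0.547 × 0.582 = 0.318

0.318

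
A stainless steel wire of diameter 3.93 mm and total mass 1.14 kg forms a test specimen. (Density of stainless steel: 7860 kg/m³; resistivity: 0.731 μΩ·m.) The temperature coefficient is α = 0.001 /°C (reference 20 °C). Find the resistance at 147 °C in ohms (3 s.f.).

ρ = 0.731 μΩ·m = 7.31×10^-7 Ω·m
A = π(d/2)² = π(1.9650e-03 m)² = 1.2130e-05 m²
L = m/(density·A) = 1.14/(7860×1.2130e-05) = 11.96 m
R = ρL/A = (7.31×10^-7)(11.96)/(1.2130e-05) = 0.7205 Ω
R(147 °C) = 0.7205 × (1 + 0.001×127) = 0.812 Ω

0.812 Ω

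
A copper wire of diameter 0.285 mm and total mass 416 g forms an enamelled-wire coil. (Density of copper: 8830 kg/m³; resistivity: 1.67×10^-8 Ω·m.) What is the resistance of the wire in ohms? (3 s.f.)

A = π(d/2)² = π(1.4250e-04 m)² = 6.3794e-08 m²
L = m/(density·A) = 0.416/(8830×6.3794e-08) = 738.5 m
R = ρL/A = (1.67×10^-8)(738.5)/(6.3794e-08) = 193 Ω

193 Ω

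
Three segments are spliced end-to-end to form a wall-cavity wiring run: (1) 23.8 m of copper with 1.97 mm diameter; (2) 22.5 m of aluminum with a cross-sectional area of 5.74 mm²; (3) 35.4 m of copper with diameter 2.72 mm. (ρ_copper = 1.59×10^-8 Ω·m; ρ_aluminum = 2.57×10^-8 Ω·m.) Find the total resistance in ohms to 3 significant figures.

Seg 1: A = π(d/2)² = π(9.8500e-04 m)² = 3.048e-06 m²
R_1 = (1.59×10^-8)(23.8)/(3.048e-06) = 0.1242 Ω
Seg 2: A = 5.74 mm² = 5.740e-06 m²
R_2 = (2.57×10^-8)(22.5)/(5.740e-06) = 0.1007 Ω
Seg 3: A = π(d/2)² = π(1.3600e-03 m)² = 5.811e-06 m²
R_3 = (1.59×10^-8)(35.4)/(5.811e-06) = 0.09687 Ω
R_total = R_1 + R_2 + R_3 = 0.322 Ω

0.322 Ω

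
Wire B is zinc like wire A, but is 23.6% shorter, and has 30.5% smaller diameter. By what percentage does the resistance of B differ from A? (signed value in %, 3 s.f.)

R ∝ L/d², so R_B/R_A = (1 − 23.6/100) × (1 − 30.5/100)⁻²
= 0.764 × 2.07 = 1.582
(R_B − R_A)/R_A = 1.582 − 1 = 58.2%

58.2%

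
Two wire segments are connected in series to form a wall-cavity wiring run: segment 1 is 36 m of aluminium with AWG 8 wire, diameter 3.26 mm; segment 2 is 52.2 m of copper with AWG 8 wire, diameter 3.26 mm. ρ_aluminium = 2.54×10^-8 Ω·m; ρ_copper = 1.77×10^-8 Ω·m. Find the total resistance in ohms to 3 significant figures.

0.220 Ω

Segment 1: A = π(3.26/2 mm)² = π(1.6300e-03 m)² = 8.347e-06 m²
R₁ = ρL/A = (2.54×10^-8)(36)/(8.347e-06) = 0.1095 Ω
R₂ = (1.77×10^-8)(52.2)/(8.347e-06) = 0.1107 Ω
R = R₁ + R₂ = 0.220 Ω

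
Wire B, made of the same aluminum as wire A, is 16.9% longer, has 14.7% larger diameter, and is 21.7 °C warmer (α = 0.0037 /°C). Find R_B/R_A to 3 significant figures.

0.960

R ∝ ρL/d² with ρ ∝ (1+αΔT), so R_B/R_A = (1 + 16.9/100) × (1 + 14.7/100)⁻² × (1 + 0.0037×21.7)
= 1.169 × 0.7601 × 1.08 = 0.960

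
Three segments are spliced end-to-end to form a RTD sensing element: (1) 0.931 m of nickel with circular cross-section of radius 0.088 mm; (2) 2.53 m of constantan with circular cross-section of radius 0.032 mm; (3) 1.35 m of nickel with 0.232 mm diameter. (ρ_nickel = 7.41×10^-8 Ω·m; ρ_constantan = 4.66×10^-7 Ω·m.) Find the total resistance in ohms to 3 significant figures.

Seg 1: A = πr² = π(8.8000e-05 m)² = 2.433e-08 m²
R_1 = (7.41×10^-8)(0.931)/(2.433e-08) = 2.836 Ω
Seg 2: A = πr² = π(3.2000e-05 m)² = 3.217e-09 m²
R_2 = (4.66×10^-7)(2.53)/(3.217e-09) = 366.5 Ω
Seg 3: A = π(d/2)² = π(1.1600e-04 m)² = 4.227e-08 m²
R_3 = (7.41×10^-8)(1.35)/(4.227e-08) = 2.366 Ω
R_total = R_1 + R_2 + R_3 = 372 Ω

372 Ω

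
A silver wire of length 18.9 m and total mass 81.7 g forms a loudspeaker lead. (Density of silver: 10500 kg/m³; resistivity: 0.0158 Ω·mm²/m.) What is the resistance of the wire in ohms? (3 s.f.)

ρ = 0.0158 Ω·mm²/m = 1.58×10^-8 Ω·m
A = m/(density·L) = 0.0817/(10500×18.9) = 4.1169e-07 m²
R = ρL/A = (1.58×10^-8)(18.9)/(4.1169e-07) = 0.725 Ω

0.725 Ω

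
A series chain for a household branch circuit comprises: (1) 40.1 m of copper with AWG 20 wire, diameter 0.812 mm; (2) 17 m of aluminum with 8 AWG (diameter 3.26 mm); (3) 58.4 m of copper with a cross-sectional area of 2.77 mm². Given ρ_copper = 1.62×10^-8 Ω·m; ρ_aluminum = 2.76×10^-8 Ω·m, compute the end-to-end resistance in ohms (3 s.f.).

Seg 1: A = π(0.812/2 mm)² = π(4.0600e-04 m)² = 5.178e-07 m²
R_1 = (1.62×10^-8)(40.1)/(5.178e-07) = 1.254 Ω
Seg 2: A = π(3.26/2 mm)² = π(1.6300e-03 m)² = 8.347e-06 m²
R_2 = (2.76×10^-8)(17)/(8.347e-06) = 0.05621 Ω
Seg 3: A = 2.77 mm² = 2.770e-06 m²
R_3 = (1.62×10^-8)(58.4)/(2.770e-06) = 0.3415 Ω
R_total = R_1 + R_2 + R_3 = 1.65 Ω

1.65 Ω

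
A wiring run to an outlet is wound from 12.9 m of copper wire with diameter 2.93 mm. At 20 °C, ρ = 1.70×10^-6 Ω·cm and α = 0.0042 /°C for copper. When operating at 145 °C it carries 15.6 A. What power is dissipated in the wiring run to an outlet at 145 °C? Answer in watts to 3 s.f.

ρ = 1.70×10^-6 Ω·cm = 1.70×10^-8 Ω·m
A = π(d/2)² = π(1.4650e-03 m)² = 6.743e-06 m²
R₍20₎ = ρL/A = (1.70×10^-8)(12.9)/(6.743e-06) = 0.03252 Ω
R₍145₎ = R₍20₎(1 + αΔT) = 0.03252 × (1 + 0.0042×125) = 0.0496 Ω
P = I²R = (15.6)² × 0.0496 = 12.1 W

12.1 W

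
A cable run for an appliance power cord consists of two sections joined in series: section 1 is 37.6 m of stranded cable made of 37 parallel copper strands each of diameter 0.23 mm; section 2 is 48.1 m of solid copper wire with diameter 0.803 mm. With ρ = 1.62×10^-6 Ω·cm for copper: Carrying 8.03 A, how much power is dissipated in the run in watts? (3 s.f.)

125 W

ρ = 1.62×10^-6 Ω·cm = 1.62×10^-8 Ω·m
Section 1: A_strand = π(1.1500e-04)² = 4.155e-08 m²; R₁ = ρL/(N·A_s) = (1.62×10^-8)(37.6)/(37×4.155e-08) = 0.3962 Ω
Section 2: A = π(d/2)² = π(4.0150e-04 m)² = 5.064e-07 m²
R₂ = (1.62×10^-8)(48.1)/(5.064e-07) = 1.539 Ω
R = R₁ + R₂ = 1.935 Ω
P = I²R = (8.03)² × 1.935 = 125 W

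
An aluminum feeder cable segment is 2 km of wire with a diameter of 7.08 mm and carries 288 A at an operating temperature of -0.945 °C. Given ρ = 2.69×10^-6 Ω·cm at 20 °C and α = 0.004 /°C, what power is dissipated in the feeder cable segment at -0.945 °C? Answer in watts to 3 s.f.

ρ = 2.69×10^-6 Ω·cm = 2.69×10^-8 Ω·m
A = π(d/2)² = π(3.5400e-03 m)² = 3.937e-05 m²
R₍20₎ = ρL/A = (2.69×10^-8)(2000)/(3.937e-05) = 1.367 Ω
R₍-0.945₎ = R₍20₎(1 + αΔT) = 1.367 × (1 + 0.004×-20.9) = 1.252 Ω
P = I²R = (288)² × 1.252 = 1.04×10^5 W

1.04×10^5 W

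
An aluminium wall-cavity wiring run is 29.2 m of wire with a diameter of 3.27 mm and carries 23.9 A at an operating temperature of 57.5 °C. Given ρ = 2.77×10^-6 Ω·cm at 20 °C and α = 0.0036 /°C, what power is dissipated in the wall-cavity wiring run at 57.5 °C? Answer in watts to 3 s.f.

ρ = 2.77×10^-6 Ω·cm = 2.77×10^-8 Ω·m
A = π(d/2)² = π(1.6350e-03 m)² = 8.398e-06 m²
R₍20₎ = ρL/A = (2.77×10^-8)(29.2)/(8.398e-06) = 0.09631 Ω
R₍57.5₎ = R₍20₎(1 + αΔT) = 0.09631 × (1 + 0.0036×37.5) = 0.1093 Ω
P = I²R = (23.9)² × 0.1093 = 62.4 W

62.4 W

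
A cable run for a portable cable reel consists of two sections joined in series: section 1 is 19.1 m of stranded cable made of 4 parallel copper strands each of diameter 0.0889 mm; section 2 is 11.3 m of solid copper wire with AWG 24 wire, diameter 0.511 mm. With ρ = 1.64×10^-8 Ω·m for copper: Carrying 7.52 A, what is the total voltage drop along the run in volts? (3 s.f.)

Section 1: A_strand = π(4.4450e-05)² = 6.207e-09 m²; R₁ = ρL/(N·A_s) = (1.64×10^-8)(19.1)/(4×6.207e-09) = 12.62 Ω
Section 2: A = π(0.511/2 mm)² = π(2.5550e-04 m)² = 2.051e-07 m²
R₂ = (1.64×10^-8)(11.3)/(2.051e-07) = 0.9036 Ω
R = R₁ + R₂ = 13.52 Ω
V = IR = 7.52 × 13.52 = 102 V

102 V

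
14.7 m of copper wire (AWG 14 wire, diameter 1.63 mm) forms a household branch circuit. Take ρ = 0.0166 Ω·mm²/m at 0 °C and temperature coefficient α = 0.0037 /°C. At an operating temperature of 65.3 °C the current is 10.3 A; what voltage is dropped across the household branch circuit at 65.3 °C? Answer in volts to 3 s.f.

ρ = 0.0166 Ω·mm²/m = 1.66×10^-8 Ω·m
A = π(1.63/2 mm)² = π(8.1500e-04 m)² = 2.087e-06 m²
R₍0₎ = ρL/A = (1.66×10^-8)(14.7)/(2.087e-06) = 0.1169 Ω
R₍65.3₎ = R₍0₎(1 + αΔT) = 0.1169 × (1 + 0.0037×65.3) = 0.1452 Ω
V = IR = 10.3 × 0.1452 = 1.50 V

1.50 V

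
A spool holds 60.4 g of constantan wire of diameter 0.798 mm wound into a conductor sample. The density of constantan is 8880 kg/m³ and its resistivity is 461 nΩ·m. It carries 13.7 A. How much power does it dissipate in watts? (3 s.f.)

ρ = 461 nΩ·m = 4.61×10^-7 Ω·m
A = π(d/2)² = π(3.9900e-04 m)² = 5.0014e-07 m²
L = m/(density·A) = 0.0604/(8880×5.0014e-07) = 13.6 m
R = ρL/A = (4.61×10^-7)(13.6)/(5.0014e-07) = 12.54 Ω
P = I²R = (13.7)² × 12.54 = 2350 W

2350 W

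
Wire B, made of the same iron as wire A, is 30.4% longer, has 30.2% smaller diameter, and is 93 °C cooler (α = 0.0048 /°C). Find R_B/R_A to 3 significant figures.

1.48

R ∝ ρL/d² with ρ ∝ (1+αΔT), so R_B/R_A = (1 + 30.4/100) × (1 − 30.2/100)⁻² × (1 − 0.0048×93)
= 1.304 × 2.053 × 0.5536 = 1.48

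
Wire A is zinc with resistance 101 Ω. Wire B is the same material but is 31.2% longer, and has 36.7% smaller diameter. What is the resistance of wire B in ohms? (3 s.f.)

331 Ω

R ∝ L/d², so R_B/R_A = (1 + 31.2/100) × (1 − 36.7/100)⁻²
= 1.312 × 2.496 = 3.274
R_B = 3.274 × 101 = 331 Ω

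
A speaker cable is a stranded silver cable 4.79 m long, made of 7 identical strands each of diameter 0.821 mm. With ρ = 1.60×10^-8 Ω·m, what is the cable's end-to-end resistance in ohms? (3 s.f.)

A_strand = π(4.1050e-04 m)² = 5.294e-07 m²
R_strand = ρL/A = (1.60×10^-8)(4.79)/(5.294e-07) = 0.1448 Ω
R_total = R_strand/N = 0.1448/7 = 0.0207 Ω

0.0207 Ω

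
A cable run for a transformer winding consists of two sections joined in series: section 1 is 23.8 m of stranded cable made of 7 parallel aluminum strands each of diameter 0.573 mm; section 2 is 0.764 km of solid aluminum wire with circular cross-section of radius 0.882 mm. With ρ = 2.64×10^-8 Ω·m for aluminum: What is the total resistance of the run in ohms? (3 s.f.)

8.60 Ω

Section 1: A_strand = π(2.8650e-04)² = 2.579e-07 m²; R₁ = ρL/(N·A_s) = (2.64×10^-8)(23.8)/(7×2.579e-07) = 0.3481 Ω
Section 2: A = πr² = π(8.8200e-04 m)² = 2.444e-06 m²
R₂ = (2.64×10^-8)(764)/(2.444e-06) = 8.253 Ω
R = R₁ + R₂ = 8.60 Ω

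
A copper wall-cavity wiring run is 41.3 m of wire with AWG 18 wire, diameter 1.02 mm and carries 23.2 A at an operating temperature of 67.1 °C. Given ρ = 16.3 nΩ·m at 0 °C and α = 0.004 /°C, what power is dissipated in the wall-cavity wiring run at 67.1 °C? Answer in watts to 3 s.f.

562 W

ρ = 16.3 nΩ·m = 1.63×10^-8 Ω·m
A = π(1.02/2 mm)² = π(5.1000e-04 m)² = 8.171e-07 m²
R₍0₎ = ρL/A = (1.63×10^-8)(41.3)/(8.171e-07) = 0.8238 Ω
R₍67.1₎ = R₍0₎(1 + αΔT) = 0.8238 × (1 + 0.004×67.1) = 1.045 Ω
P = I²R = (23.2)² × 1.045 = 562 W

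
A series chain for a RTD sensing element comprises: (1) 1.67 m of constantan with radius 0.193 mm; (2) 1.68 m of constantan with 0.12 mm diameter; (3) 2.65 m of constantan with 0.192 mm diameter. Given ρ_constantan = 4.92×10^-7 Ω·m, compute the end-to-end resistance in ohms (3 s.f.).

125 Ω

Seg 1: A = πr² = π(1.9300e-04 m)² = 1.170e-07 m²
R_1 = (4.92×10^-7)(1.67)/(1.170e-07) = 7.021 Ω
Seg 2: A = π(d/2)² = π(6.0000e-05 m)² = 1.131e-08 m²
R_2 = (4.92×10^-7)(1.68)/(1.131e-08) = 73.08 Ω
Seg 3: A = π(d/2)² = π(9.6000e-05 m)² = 2.895e-08 m²
R_3 = (4.92×10^-7)(2.65)/(2.895e-08) = 45.03 Ω
R_total = R_1 + R_2 + R_3 = 125 Ω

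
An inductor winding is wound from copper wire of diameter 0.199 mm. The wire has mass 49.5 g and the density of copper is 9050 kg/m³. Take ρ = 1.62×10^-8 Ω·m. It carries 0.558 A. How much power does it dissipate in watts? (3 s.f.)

A = π(d/2)² = π(9.9500e-05 m)² = 3.1103e-08 m²
L = m/(density·A) = 0.0495/(9050×3.1103e-08) = 175.9 m
R = ρL/A = (1.62×10^-8)(175.9)/(3.1103e-08) = 91.6 Ω
P = I²R = (0.558)² × 91.6 = 28.5 W

28.5 W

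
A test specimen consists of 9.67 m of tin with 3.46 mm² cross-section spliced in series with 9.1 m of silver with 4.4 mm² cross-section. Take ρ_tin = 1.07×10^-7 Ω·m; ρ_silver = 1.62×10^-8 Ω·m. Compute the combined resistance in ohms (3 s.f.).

0.333 Ω

Segment 1: A = 3.46 mm² = 3.460e-06 m²
R₁ = ρL/A = (1.07×10^-7)(9.67)/(3.460e-06) = 0.299 Ω
Segment 2: A = 4.4 mm² = 4.400e-06 m²
R₂ = (1.62×10^-8)(9.1)/(4.400e-06) = 0.0335 Ω
R = R₁ + R₂ = 0.333 Ω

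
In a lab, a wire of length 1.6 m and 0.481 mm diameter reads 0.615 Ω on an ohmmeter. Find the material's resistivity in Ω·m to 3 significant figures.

6.98×10^-8 Ω·m

A = π(d/2)² = π(2.4050e-04 m)² = 1.817e-07 m²
ρ = RA/L = (0.615)(1.817e-07)/(1.6) = 6.98×10^-8 Ω·m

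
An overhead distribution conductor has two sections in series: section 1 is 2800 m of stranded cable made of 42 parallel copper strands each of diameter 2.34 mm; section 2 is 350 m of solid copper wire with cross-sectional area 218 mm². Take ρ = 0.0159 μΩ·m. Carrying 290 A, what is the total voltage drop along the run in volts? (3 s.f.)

ρ = 0.0159 μΩ·m = 1.59×10^-8 Ω·m
Section 1: A_strand = π(1.1700e-03)² = 4.301e-06 m²; R₁ = ρL/(N·A_s) = (1.59×10^-8)(2800)/(42×4.301e-06) = 0.2465 Ω
Section 2: A = 218 mm² = 2.180e-04 m²
R₂ = (1.59×10^-8)(350)/(2.180e-04) = 0.02553 Ω
R = R₁ + R₂ = 0.272 Ω
V = IR = 290 × 0.272 = 78.9 V

78.9 V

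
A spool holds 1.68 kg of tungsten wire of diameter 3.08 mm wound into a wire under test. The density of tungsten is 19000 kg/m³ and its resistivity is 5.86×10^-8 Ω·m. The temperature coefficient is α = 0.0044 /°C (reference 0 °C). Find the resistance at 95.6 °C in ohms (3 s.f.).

0.133 Ω

A = π(d/2)² = π(1.5400e-03 m)² = 7.4506e-06 m²
L = m/(density·A) = 1.68/(19000×7.4506e-06) = 11.87 m
R = ρL/A = (5.86×10^-8)(11.87)/(7.4506e-06) = 0.09334 Ω
R(95.6 °C) = 0.09334 × (1 + 0.0044×95.6) = 0.133 Ω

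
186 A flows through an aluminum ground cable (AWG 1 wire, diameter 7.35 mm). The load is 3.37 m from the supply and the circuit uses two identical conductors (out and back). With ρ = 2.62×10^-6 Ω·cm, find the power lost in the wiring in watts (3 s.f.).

144 W

ρ = 2.62×10^-6 Ω·cm = 2.62×10^-8 Ω·m
A = π(7.35/2 mm)² = π(3.6750e-03 m)² = 4.243e-05 m²
Total conductor length (both ways) L = 2 × 3.37 = 6.74 m
R = ρL/A = (2.62×10^-8)(6.74)/(4.243e-05) = 0.004162 Ω
P = I²R = (186)² × 0.004162 = 144 W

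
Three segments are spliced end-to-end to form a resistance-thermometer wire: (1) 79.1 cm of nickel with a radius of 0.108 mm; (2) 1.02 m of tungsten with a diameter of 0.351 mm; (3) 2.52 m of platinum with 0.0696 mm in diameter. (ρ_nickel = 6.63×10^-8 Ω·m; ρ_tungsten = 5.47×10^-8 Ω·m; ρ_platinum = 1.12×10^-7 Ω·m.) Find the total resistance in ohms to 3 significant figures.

76.2 Ω

Seg 1: A = πr² = π(1.0800e-04 m)² = 3.664e-08 m²
R_1 = (6.63×10^-8)(0.791)/(3.664e-08) = 1.431 Ω
Seg 2: A = π(d/2)² = π(1.7550e-04 m)² = 9.676e-08 m²
R_2 = (5.47×10^-8)(1.02)/(9.676e-08) = 0.5766 Ω
Seg 3: A = π(d/2)² = π(3.4800e-05 m)² = 3.805e-09 m²
R_3 = (1.12×10^-7)(2.52)/(3.805e-09) = 74.18 Ω
R_total = R_1 + R_2 + R_3 = 76.2 Ω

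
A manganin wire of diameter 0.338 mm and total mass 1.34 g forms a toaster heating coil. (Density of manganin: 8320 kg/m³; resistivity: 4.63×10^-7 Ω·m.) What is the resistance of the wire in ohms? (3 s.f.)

A = π(d/2)² = π(1.6900e-04 m)² = 8.9727e-08 m²
L = m/(density·A) = 0.00134/(8320×8.9727e-08) = 1.795 m
R = ρL/A = (4.63×10^-7)(1.795)/(8.9727e-08) = 9.26 Ω

9.26 Ω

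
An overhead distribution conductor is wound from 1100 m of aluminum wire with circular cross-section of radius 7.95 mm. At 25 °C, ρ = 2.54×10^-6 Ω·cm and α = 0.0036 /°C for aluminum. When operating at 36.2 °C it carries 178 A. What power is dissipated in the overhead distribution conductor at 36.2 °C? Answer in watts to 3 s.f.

4640 W

ρ = 2.54×10^-6 Ω·cm = 2.54×10^-8 Ω·m
A = πr² = π(7.9500e-03 m)² = 1.986e-04 m²
R₍25₎ = ρL/A = (2.54×10^-8)(1100)/(1.986e-04) = 0.1407 Ω
R₍36.2₎ = R₍25₎(1 + αΔT) = 0.1407 × (1 + 0.0036×11.2) = 0.1464 Ω
P = I²R = (178)² × 0.1464 = 4640 W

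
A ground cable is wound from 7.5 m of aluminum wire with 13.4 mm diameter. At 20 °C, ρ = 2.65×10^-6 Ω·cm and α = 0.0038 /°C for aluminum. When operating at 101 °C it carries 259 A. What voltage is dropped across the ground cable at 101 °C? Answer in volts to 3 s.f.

ρ = 2.65×10^-6 Ω·cm = 2.65×10^-8 Ω·m
A = π(d/2)² = π(6.7000e-03 m)² = 1.410e-04 m²
R₍20₎ = ρL/A = (2.65×10^-8)(7.5)/(1.410e-04) = 0.001409 Ω
R₍101₎ = R₍20₎(1 + αΔT) = 0.001409 × (1 + 0.0038×81) = 0.001843 Ω
V = IR = 259 × 0.001843 = 0.477 V

0.477 V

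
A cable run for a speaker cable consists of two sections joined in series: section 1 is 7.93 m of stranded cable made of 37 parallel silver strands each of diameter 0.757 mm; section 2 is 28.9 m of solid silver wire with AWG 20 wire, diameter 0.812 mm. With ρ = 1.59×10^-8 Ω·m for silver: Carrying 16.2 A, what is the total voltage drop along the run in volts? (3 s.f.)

Section 1: A_strand = π(3.7850e-04)² = 4.501e-07 m²; R₁ = ρL/(N·A_s) = (1.59×10^-8)(7.93)/(37×4.501e-07) = 0.007572 Ω
Section 2: A = π(0.812/2 mm)² = π(4.0600e-04 m)² = 5.178e-07 m²
R₂ = (1.59×10^-8)(28.9)/(5.178e-07) = 0.8873 Ω
R = R₁ + R₂ = 0.8949 Ω
V = IR = 16.2 × 0.8949 = 14.5 V

14.5 V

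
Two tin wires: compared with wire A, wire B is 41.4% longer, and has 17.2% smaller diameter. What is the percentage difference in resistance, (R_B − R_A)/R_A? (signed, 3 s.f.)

106%

R ∝ L/d², so R_B/R_A = (1 + 41.4/100) × (1 − 17.2/100)⁻²
= 1.414 × 1.459 = 2.062
(R_B − R_A)/R_A = 2.062 − 1 = 106%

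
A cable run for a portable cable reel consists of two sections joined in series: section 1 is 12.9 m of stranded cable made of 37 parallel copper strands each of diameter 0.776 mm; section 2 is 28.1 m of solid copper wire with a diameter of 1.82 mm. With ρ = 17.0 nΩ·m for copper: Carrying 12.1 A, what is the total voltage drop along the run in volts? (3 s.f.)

ρ = 17.0 nΩ·m = 1.70×10^-8 Ω·m
Section 1: A_strand = π(3.8800e-04)² = 4.729e-07 m²; R₁ = ρL/(N·A_s) = (1.70×10^-8)(12.9)/(37×4.729e-07) = 0.01253 Ω
Section 2: A = π(d/2)² = π(9.1000e-04 m)² = 2.602e-06 m²
R₂ = (1.70×10^-8)(28.1)/(2.602e-06) = 0.1836 Ω
R = R₁ + R₂ = 0.1962 Ω
V = IR = 12.1 × 0.1962 = 2.37 V

2.37 V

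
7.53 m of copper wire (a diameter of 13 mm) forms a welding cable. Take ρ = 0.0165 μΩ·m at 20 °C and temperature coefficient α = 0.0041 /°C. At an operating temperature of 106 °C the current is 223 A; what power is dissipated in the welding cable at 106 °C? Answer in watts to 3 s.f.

63.0 W

ρ = 0.0165 μΩ·m = 1.65×10^-8 Ω·m
A = π(d/2)² = π(6.5000e-03 m)² = 1.327e-04 m²
R₍20₎ = ρL/A = (1.65×10^-8)(7.53)/(1.327e-04) = 9.361×10^-4 Ω
R₍106₎ = R₍20₎(1 + αΔT) = 9.361×10^-4 × (1 + 0.0041×86) = 0.001266 Ω
P = I²R = (223)² × 0.001266 = 63.0 W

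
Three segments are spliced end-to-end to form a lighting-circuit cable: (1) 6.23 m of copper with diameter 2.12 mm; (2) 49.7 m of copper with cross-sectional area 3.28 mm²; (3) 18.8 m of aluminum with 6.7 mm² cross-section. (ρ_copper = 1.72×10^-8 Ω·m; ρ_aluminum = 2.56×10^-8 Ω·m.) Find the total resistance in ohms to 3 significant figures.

0.363 Ω

Seg 1: A = π(d/2)² = π(1.0600e-03 m)² = 3.530e-06 m²
R_1 = (1.72×10^-8)(6.23)/(3.530e-06) = 0.03036 Ω
Seg 2: A = 3.28 mm² = 3.280e-06 m²
R_2 = (1.72×10^-8)(49.7)/(3.280e-06) = 0.2606 Ω
Seg 3: A = 6.7 mm² = 6.700e-06 m²
R_3 = (2.56×10^-8)(18.8)/(6.700e-06) = 0.07183 Ω
R_total = R_1 + R_2 + R_3 = 0.363 Ω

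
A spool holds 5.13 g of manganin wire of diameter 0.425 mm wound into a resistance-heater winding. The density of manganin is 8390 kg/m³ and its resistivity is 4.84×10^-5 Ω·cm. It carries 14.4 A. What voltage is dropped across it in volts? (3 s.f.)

212 V

ρ = 4.84×10^-5 Ω·cm = 4.84×10^-7 Ω·m
A = π(d/2)² = π(2.1250e-04 m)² = 1.4186e-07 m²
L = m/(density·A) = 0.00513/(8390×1.4186e-07) = 4.31 m
R = ρL/A = (4.84×10^-7)(4.31)/(1.4186e-07) = 14.71 Ω
V = IR = 14.4 × 14.71 = 212 V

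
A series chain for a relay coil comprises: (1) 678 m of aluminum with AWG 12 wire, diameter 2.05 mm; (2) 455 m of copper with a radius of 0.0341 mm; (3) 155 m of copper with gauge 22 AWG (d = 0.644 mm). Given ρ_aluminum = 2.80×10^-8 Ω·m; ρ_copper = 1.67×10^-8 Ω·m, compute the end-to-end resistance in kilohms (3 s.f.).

2.09 kΩ

Seg 1: A = π(2.05/2 mm)² = π(1.0250e-03 m)² = 3.301e-06 m²
R_1 = (2.80×10^-8)(678)/(3.301e-06) = 5.752 Ω
Seg 2: A = πr² = π(3.4100e-05 m)² = 3.653e-09 m²
R_2 = (1.67×10^-8)(455)/(3.653e-09) = 2080 Ω
Seg 3: A = π(0.644/2 mm)² = π(3.2200e-04 m)² = 3.257e-07 m²
R_3 = (1.67×10^-8)(155)/(3.257e-07) = 7.947 Ω
R_total = R_1 + R_2 + R_3 = 2.09 kΩ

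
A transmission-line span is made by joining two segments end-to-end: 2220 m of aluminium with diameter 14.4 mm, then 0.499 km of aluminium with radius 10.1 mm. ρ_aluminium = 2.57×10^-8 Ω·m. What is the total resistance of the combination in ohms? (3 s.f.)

Segment 1: A = π(d/2)² = π(7.2000e-03 m)² = 1.629e-04 m²
R₁ = ρL/A = (2.57×10^-8)(2220)/(1.629e-04) = 0.3503 Ω
Segment 2: A = πr² = π(1.0100e-02 m)² = 3.205e-04 m²
R₂ = (2.57×10^-8)(499)/(3.205e-04) = 0.04002 Ω
R = R₁ + R₂ = 0.390 Ω

0.390 Ω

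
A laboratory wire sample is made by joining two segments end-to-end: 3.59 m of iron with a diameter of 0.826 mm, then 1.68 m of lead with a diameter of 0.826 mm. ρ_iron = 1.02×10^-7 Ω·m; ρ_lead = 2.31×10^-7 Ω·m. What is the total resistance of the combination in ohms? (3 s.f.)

1.41 Ω

Segment 1: A = π(d/2)² = π(4.1300e-04 m)² = 5.359e-07 m²
R₁ = ρL/A = (1.02×10^-7)(3.59)/(5.359e-07) = 0.6834 Ω
R₂ = (2.31×10^-7)(1.68)/(5.359e-07) = 0.7242 Ω
R = R₁ + R₂ = 1.41 Ω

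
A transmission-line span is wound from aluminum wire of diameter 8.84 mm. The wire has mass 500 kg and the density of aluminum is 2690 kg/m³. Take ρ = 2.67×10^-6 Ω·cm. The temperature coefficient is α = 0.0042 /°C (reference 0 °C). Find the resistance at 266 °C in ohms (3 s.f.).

2.79 Ω

ρ = 2.67×10^-6 Ω·cm = 2.67×10^-8 Ω·m
A = π(d/2)² = π(4.4200e-03 m)² = 6.1375e-05 m²
L = m/(density·A) = 500/(2690×6.1375e-05) = 3028 m
R = ρL/A = (2.67×10^-8)(3028)/(6.1375e-05) = 1.317 Ω
R(266 °C) = 1.317 × (1 + 0.0042×266) = 2.79 Ω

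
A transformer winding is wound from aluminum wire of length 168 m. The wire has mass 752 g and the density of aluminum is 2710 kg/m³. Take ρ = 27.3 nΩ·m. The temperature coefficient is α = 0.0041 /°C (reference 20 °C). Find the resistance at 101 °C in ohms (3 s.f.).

3.70 Ω

ρ = 27.3 nΩ·m = 2.73×10^-8 Ω·m
A = m/(density·L) = 0.752/(2710×168) = 1.6517e-06 m²
R = ρL/A = (2.73×10^-8)(168)/(1.6517e-06) = 2.777 Ω
R(101 °C) = 2.777 × (1 + 0.0041×81) = 3.70 Ω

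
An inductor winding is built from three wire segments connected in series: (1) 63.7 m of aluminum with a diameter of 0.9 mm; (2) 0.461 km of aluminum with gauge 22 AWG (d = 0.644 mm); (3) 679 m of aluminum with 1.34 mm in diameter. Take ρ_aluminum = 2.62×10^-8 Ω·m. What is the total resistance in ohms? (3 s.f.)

52.3 Ω

Seg 1: A = π(d/2)² = π(4.5000e-04 m)² = 6.362e-07 m²
R_1 = (2.62×10^-8)(63.7)/(6.362e-07) = 2.623 Ω
Seg 2: A = π(0.644/2 mm)² = π(3.2200e-04 m)² = 3.257e-07 m²
R_2 = (2.62×10^-8)(461)/(3.257e-07) = 37.08 Ω
Seg 3: A = π(d/2)² = π(6.7000e-04 m)² = 1.410e-06 m²
R_3 = (2.62×10^-8)(679)/(1.410e-06) = 12.61 Ω
R_total = R_1 + R_2 + R_3 = 52.3 Ω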